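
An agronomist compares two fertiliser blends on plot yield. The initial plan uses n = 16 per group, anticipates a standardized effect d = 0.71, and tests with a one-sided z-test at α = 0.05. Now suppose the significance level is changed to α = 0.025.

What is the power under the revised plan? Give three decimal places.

δ = d·√(n/2) = 0.71 × √(16/2) = 2.0082 (unchanged). New critical value: z_{0.025} = 1.960.
Revised power = P(Z > 1.960 − δ) = Φ(0.048) = 0.5192.

Power ≈ 0.519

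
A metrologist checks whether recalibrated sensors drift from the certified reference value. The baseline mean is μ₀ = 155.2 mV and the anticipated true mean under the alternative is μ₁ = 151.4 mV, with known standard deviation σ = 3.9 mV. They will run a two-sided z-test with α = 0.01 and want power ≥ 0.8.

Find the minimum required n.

n = 13

Standardized effect: d = |μ₁ − μ₀| / σ = |151.4 − 155.2| / 3.9 = 0.9744
Set Φ(δ − 2.576) = 0.8; then δ − 2.576 = Φ⁻¹(0.8) = 0.842, giving δ = 3.417.
(Ignoring the negligible lower-tail rejection probability gives the usual closed-form inversion.)
δ = d·√n ⇒ n = (δ/d)² = (3.417 / 0.9744)² = 12.30.
Round up to the next whole unit.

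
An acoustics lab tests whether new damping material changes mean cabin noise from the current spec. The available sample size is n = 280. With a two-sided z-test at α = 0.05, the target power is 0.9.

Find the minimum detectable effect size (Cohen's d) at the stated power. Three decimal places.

Required noncentrality: δ = z_{0.025} + z_{0.10} = 1.960 + 1.282 = 3.242.
(Lower-tail contribution to power is negligible for δ > 0.)
δ = d·√n ⇒ d = δ/√n = 3.242/√280 = 0.1937.

d ≈ 0.194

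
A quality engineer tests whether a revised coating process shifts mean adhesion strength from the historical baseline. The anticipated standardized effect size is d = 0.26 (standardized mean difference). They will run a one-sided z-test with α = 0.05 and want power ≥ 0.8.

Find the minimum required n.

Set Φ(δ − 1.645) = 0.8; then δ − 1.645 = Φ⁻¹(0.8) = 0.842, giving δ = 2.486.
δ = d·√n ⇒ n = (δ/d)² = (2.486 / 0.26)² = 91.46.
Round up to the next whole unit.

n = 92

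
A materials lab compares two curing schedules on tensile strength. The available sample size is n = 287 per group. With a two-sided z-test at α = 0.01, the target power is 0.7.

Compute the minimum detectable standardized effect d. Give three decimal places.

Required noncentrality: δ = z_{0.005} + z_{0.30} = 2.576 + 0.524 = 3.100.
(The second rejection-region term Φ(−δ − z_{α/2}) is negligible and dropped.)
δ = d·√(n/2) ⇒ d = δ/√(n/2) = 3.100/√(287/2) = 0.2588.

d ≈ 0.259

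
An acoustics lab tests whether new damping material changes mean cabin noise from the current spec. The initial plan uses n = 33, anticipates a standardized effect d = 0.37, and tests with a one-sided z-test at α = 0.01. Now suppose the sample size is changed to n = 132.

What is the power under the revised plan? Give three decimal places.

Power ≈ 0.973

With n = 132: δ = d·√n = 0.37 × √132 = 4.2510. Critical value z_{0.01} = 2.326.
Revised power = Φ(δ − 2.326) = Φ(1.925) = 0.9729.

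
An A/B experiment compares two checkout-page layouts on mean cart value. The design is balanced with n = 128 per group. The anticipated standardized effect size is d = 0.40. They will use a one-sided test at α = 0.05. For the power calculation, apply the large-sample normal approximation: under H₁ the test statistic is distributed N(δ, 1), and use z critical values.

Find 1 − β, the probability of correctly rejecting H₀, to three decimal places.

Power ≈ 0.940

Noncentrality parameter: δ = d·√(n/2) = 0.40 × √(128/2) = 3.2000
Critical value for a one-sided test at α = 0.05: z_α = 1.645.
Power = P(Z > 1.645 − δ) = Φ(1.555) = 0.9400.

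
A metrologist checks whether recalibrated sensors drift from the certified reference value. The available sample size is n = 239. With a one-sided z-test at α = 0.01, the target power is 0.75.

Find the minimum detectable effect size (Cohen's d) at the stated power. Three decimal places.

d ≈ 0.194

Required noncentrality: δ = z_{0.01} + z_{0.25} = 2.326 + 0.674 = 3.001.
δ = d·√n ⇒ d = δ/√n = 3.001/√239 = 0.1941.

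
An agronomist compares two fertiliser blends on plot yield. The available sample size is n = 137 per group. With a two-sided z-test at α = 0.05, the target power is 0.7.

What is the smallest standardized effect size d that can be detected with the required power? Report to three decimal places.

Need Φ(δ − 1.960) = 0.7, so δ = 1.960 + 0.524 = 2.484.
(The second rejection-region term Φ(−δ − z_{α/2}) is negligible and dropped.)
δ = d·√(n/2) ⇒ d = δ/√(n/2) = 2.484/√(137/2) = 0.3002.

d ≈ 0.300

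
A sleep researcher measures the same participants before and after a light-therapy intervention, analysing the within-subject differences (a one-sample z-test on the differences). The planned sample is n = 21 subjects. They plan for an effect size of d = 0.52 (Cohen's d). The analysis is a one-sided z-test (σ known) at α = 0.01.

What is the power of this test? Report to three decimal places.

Power ≈ 0.523

Noncentrality parameter: λ = d·√n = 0.52 × √21 = 2.3829
Critical value for a one-sided test at α = 0.01: z_α = 2.326.
Power = P(Z > 2.326 − λ) = Φ(0.057) = 0.5226.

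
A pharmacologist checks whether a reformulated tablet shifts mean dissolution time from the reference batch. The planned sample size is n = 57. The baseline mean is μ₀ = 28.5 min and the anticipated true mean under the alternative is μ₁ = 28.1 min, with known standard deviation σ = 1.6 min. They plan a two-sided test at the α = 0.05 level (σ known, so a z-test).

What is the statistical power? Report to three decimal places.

Power ≈ 0.471

Standardized effect: d = |μ₁ − μ₀| / σ = |28.1 − 28.5| / 1.6 = 0.2500
Noncentrality parameter: δ = d·√n = 0.2500 × √57 = 1.8875
Critical value for a two-sided test at α = 0.05: z_{α/2} = 1.960.
Power = Φ(δ − 1.960) + Φ(−δ − 1.960) = Φ(-0.073) + Φ(-3.847) = 0.4711 + 0.0001 = 0.4712.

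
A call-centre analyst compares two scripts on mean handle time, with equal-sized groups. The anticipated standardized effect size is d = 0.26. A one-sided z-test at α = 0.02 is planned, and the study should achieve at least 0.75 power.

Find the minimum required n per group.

n = 221 per group

Set Φ(δ − 2.054) = 0.75; then δ − 2.054 = Φ⁻¹(0.75) = 0.674, giving δ = 2.728.
δ = d·√(n/2) ⇒ n = 2(δ/d)² = 2 × (2.728 / 0.26)² = 220.22.
Rounding up, n = 221 per group.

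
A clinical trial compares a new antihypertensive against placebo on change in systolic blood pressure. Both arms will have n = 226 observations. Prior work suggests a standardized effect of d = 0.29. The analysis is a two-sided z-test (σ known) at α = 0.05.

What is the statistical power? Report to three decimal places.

Noncentrality parameter: δ = d·√(n/2) = 0.29 × √(226/2) = 3.0827
Two-sided α = 0.05 → critical value z_{0.025} = 1.960.
Power = Φ(δ − 1.960) + Φ(−δ − 1.960) = Φ(1.123) + Φ(-5.043) = 0.8692 + 0.0000 = 0.8692.

Power ≈ 0.869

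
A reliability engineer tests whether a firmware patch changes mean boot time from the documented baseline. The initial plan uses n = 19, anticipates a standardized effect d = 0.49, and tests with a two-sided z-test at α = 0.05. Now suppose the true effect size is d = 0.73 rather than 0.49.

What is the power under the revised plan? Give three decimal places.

Power ≈ 0.889

With d = 0.73: δ = d·√n = 0.73 × √19 = 3.1820. Critical value z_{0.025} = 1.960.
Revised power = Φ(δ − 1.960) + Φ(−δ − 1.960) = Φ(1.222) + Φ(-5.142) = 0.8892 + 0.0000 = 0.8892.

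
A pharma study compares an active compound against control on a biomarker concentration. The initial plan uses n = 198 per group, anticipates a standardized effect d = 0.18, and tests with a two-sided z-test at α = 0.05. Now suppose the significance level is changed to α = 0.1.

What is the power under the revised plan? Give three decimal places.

δ = d·√(n/2) = 0.18 × √(198/2) = 1.7910 (unchanged). New critical value: z_{0.05} = 1.645.
Revised power = Φ(δ − 1.645) + Φ(−δ − 1.645) = Φ(0.146) + Φ(-3.436) = 0.5581 + 0.0003 = 0.5584.

Power ≈ 0.558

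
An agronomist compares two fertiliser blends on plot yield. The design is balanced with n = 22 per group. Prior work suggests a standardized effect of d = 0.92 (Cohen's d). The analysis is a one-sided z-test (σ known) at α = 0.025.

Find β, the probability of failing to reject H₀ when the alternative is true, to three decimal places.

β ≈ 0.138

Noncentrality parameter: δ = d·√(n/2) = 0.92 × √(22/2) = 3.0513
One-sided α = 0.025 → critical value z_{0.025} = 1.960.
Power = Φ(δ − 1.960) = Φ(1.091) = 0.8624.
Type II error: β = 1 − power = 1 − 0.8624 = 0.1376.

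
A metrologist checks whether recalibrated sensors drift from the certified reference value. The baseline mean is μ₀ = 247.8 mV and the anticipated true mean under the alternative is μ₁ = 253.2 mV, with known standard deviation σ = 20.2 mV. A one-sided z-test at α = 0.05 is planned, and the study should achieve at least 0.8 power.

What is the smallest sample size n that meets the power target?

n = 87

Standardized effect: d = |μ₁ − μ₀| / σ = |253.2 − 247.8| / 20.2 = 0.2673
For power 0.8 need Φ(δ − z_{0.05}) = 0.8, so δ = z_{0.05} + z_{0.20} = 1.645 + 0.842 = 2.486.
δ = d·√n ⇒ n = (δ/d)² = (2.486 / 0.2673)² = 86.51.
Rounding up, n = 87.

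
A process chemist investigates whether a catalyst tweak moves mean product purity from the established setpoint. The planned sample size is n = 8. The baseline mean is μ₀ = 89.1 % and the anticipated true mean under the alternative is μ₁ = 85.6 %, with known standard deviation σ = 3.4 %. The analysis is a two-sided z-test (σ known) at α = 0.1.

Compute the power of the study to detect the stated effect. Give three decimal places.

Power ≈ 0.897

Standardized effect: d = |μ₁ − μ₀| / σ = |85.6 − 89.1| / 3.4 = 1.0294
Noncentrality parameter: δ = d·√n = 1.0294 × √8 = 2.9116
Two-sided α = 0.1 → critical value z_{0.05} = 1.645.
Power = Φ(δ − 1.645) + Φ(−δ − 1.645) = Φ(1.267) + Φ(-4.556) = 0.8974 + 0.0000 = 0.8974.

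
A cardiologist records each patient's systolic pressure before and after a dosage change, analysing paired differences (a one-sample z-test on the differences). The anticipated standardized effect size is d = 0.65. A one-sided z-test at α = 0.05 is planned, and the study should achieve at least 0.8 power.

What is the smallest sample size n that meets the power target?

n = 15

For power 0.8 need Φ(δ − z_{0.05}) = 0.8, so δ = z_{0.05} + z_{0.20} = 1.645 + 0.842 = 2.486.
δ = d·√n ⇒ n = (δ/d)² = (2.486 / 0.65)² = 14.63.
Round up to the next whole unit.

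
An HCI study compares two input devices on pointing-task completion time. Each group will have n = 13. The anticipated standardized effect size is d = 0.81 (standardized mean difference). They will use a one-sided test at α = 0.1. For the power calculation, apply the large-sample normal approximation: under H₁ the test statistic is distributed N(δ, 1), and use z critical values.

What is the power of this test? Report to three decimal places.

Noncentrality parameter: δ = d·√(n/2) = 0.81 × √(13/2) = 2.0651
Critical value for a one-sided test at α = 0.1: z_α = 1.282.
Power = Φ(δ − 1.282) = Φ(0.784) = 0.7833.

Power ≈ 0.783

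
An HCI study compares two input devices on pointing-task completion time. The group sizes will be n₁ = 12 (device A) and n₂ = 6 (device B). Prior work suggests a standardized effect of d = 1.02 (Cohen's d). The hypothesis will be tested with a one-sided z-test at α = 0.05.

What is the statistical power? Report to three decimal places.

Noncentrality parameter: λ = d / √(1/n₁ + 1/n₂) = 1.02 / √(1/12 + 1/6) = 2.0400
Critical value for a one-sided test at α = 0.05: z_α = 1.645.
Power = P(Z > 1.645 − λ) = Φ(0.395) = 0.6536.

Power ≈ 0.654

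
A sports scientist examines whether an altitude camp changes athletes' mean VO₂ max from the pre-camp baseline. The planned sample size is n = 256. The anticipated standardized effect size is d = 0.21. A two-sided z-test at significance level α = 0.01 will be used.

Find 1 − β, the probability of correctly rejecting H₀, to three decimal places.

Noncentrality parameter: δ = d·√n = 0.21 × √256 = 3.3600
Two-sided α = 0.01 → critical value z_{0.005} = 2.576.
Power = Φ(δ − 2.576) + Φ(−δ − 2.576) = Φ(0.784) + Φ(-5.936) = 0.7835 + 0.0000 = 0.7835.

Power ≈ 0.784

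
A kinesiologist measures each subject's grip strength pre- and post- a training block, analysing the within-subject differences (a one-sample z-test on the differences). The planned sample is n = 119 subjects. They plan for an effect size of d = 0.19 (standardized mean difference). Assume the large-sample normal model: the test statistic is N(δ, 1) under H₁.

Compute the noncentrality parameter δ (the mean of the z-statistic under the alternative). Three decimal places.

δ = d·√n = 0.19 × √119 = 2.0727

δ ≈ 2.073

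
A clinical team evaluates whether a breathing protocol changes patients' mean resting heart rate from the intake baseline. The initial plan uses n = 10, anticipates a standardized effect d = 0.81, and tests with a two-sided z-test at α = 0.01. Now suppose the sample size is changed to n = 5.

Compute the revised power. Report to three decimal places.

Power ≈ 0.222

With n = 5: δ = d·√n = 0.81 × √5 = 1.8112. Critical value z_{0.005} = 2.576.
Revised power = Φ(δ − 2.576) + Φ(−δ − 2.576) = Φ(-0.765) + Φ(-4.387) = 0.2223 + 0.0000 = 0.2223.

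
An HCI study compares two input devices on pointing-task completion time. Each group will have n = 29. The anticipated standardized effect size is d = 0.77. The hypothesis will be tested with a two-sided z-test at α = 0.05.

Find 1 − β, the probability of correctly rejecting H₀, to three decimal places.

Noncentrality parameter: δ = d·√(n/2) = 0.77 × √(29/2) = 2.9321
Critical value for a two-sided test at α = 0.05: z_{α/2} = 1.960.
Power = Φ(δ − 1.960) + Φ(−δ − 1.960) = Φ(0.972) + Φ(-4.892) = 0.8345 + 0.0000 = 0.8345.

Power ≈ 0.835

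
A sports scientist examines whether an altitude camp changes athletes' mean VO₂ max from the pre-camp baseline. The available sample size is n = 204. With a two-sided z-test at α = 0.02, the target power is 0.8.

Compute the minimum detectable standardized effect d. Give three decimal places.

Required noncentrality: δ = z_{0.01} + z_{0.20} = 2.326 + 0.842 = 3.168.
(The second rejection-region term Φ(−δ − z_{α/2}) is negligible and dropped.)
δ = d·√n ⇒ d = δ/√n = 3.168/√204 = 0.2218.

d ≈ 0.222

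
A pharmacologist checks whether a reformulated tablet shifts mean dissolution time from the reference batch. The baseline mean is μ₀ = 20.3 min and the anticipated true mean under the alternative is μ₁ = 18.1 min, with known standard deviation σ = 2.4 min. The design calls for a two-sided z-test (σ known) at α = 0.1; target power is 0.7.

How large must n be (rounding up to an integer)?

Standardized effect: d = |μ₁ − μ₀| / σ = |18.1 − 20.3| / 2.4 = 0.9167
For power 0.7 need Φ(δ − z_{0.05}) = 0.7, so δ = z_{0.05} + z_{0.30} = 1.645 + 0.524 = 2.169.
(Ignoring the negligible lower-tail rejection probability gives the usual closed-form inversion.)
δ = d·√n ⇒ n = (δ/d)² = (2.169 / 0.9167)² = 5.60.
Round up to the next whole unit.

n = 6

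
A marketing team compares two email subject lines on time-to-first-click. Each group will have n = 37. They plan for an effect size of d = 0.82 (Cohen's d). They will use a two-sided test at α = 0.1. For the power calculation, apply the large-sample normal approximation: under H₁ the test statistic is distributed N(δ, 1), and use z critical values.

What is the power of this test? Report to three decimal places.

Power ≈ 0.970

Noncentrality parameter: δ = d·√(n/2) = 0.82 × √(37/2) = 3.5270
Critical value for a two-sided test at α = 0.1: z_{α/2} = 1.645.
Power = Φ(δ − 1.645) + Φ(−δ − 1.645) = Φ(1.882) + Φ(-5.172) = 0.9701 + 0.0000 = 0.9701.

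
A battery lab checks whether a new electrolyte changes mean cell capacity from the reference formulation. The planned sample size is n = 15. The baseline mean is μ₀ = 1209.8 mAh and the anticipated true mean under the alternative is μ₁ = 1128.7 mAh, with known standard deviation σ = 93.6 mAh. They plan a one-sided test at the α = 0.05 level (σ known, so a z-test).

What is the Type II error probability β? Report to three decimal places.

β ≈ 0.044

Standardized effect: d = |μ₁ − μ₀| / σ = |1128.7 − 1209.8| / 93.6 = 0.8665
Noncentrality parameter: δ = d·√n = 0.8665 × √15 = 3.3558
One-sided α = 0.05 → critical value z_{0.05} = 1.645.
Power = Φ(δ − 1.645) = Φ(1.711) = 0.9565.
Type II error: β = 1 − power = 1 − 0.9565 = 0.0435.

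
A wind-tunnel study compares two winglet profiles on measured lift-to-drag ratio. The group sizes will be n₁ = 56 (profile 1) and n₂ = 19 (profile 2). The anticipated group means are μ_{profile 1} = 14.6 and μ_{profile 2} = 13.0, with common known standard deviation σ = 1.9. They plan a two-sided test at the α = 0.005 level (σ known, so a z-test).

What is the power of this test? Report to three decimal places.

Standardized effect: d = |μ_{profile 1} − μ_{profile 2}| / σ = |14.6 − 13.0| / 1.9 = 0.8421
Noncentrality parameter: δ = d / √(1/n₁ + 1/n₂) = 0.8421 / √(1/56 + 1/19) = 3.1718
Two-sided α = 0.005 → critical value z_{0.0025} = 2.807.
Power = Φ(δ − 2.807) + Φ(−δ − 2.807) = Φ(0.365) + Φ(-5.979) = 0.6424 + 0.0000 = 0.6424.

Power ≈ 0.642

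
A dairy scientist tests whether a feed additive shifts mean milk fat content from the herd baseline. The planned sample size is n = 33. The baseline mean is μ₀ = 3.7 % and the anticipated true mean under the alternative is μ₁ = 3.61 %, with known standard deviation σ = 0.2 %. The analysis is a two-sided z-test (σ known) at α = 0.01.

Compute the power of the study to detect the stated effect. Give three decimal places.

Power ≈ 0.504

Standardized effect: d = |μ₁ − μ₀| / σ = |3.61 − 3.7| / 0.2 = 0.4500
Noncentrality parameter: λ = d·√n = 0.4500 × √33 = 2.5851
Two-sided α = 0.01 → critical value z_{0.005} = 2.576.
Power = Φ(λ − 2.576) + Φ(−λ − 2.576) = Φ(0.009) + Φ(-5.161) = 0.5037 + 0.0000 = 0.5037.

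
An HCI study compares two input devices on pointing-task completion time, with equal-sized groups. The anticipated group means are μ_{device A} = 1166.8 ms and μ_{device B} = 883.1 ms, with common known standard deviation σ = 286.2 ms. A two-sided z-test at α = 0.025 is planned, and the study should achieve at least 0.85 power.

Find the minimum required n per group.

Standardized effect: d = |μ_{device A} − μ_{device B}| / σ = |1166.8 − 883.1| / 286.2 = 0.9913
Set Φ(δ − 2.241) = 0.85; then δ − 2.241 = Φ⁻¹(0.85) = 1.036, giving δ = 3.278.
(Ignoring the negligible lower-tail rejection probability gives the usual closed-form inversion.)
δ = d·√(n/2) ⇒ n = 2(δ/d)² = 2 × (3.278 / 0.9913)² = 21.87.
Round up to the next whole unit.

n = 22 per group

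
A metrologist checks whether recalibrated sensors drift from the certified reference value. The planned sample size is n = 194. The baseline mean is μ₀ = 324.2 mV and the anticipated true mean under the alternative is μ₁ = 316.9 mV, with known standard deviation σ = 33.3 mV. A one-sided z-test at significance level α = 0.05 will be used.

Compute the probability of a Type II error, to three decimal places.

β ≈ 0.079

Standardized effect: d = |μ₁ − μ₀| / σ = |316.9 − 324.2| / 33.3 = 0.2192
Noncentrality parameter: δ = d·√n = 0.2192 × √194 = 3.0534
One-sided α = 0.05 → critical value z_{0.05} = 1.645.
Power = Φ(δ − 1.645) = Φ(1.409) = 0.9205.
Type II error: β = 1 − power = 1 − 0.9205 = 0.0795.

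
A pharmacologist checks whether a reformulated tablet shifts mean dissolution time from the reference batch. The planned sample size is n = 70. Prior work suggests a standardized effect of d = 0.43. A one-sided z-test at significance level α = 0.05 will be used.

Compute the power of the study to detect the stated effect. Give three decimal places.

Noncentrality parameter: δ = d·√n = 0.43 × √70 = 3.5976
Critical value for a one-sided test at α = 0.05: z_α = 1.645.
Power = Φ(δ − 1.645) = Φ(1.953) = 0.9746.

Power ≈ 0.975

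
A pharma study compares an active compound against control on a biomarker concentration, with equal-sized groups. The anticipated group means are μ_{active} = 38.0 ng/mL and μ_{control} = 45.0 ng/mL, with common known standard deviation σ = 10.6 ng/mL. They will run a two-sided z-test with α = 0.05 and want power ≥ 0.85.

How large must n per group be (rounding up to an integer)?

Standardized effect: d = |μ_{active} − μ_{control}| / σ = |38.0 − 45.0| / 10.6 = 0.6604
For power 0.85 need Φ(δ − z_{0.025}) = 0.85, so δ = z_{0.025} + z_{0.15} = 1.960 + 1.036 = 2.996.
(Ignoring the negligible lower-tail rejection probability gives the usual closed-form inversion.)
δ = d·√(n/2) ⇒ n = 2(δ/d)² = 2 × (2.996 / 0.6604)² = 41.18.
Rounding up, n = 42 per group.

n = 42 per group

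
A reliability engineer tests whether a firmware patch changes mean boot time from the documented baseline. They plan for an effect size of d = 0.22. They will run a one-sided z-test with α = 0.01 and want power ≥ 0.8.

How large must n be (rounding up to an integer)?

For power 0.8 need Φ(δ − z_{0.01}) = 0.8, so δ = z_{0.01} + z_{0.20} = 2.326 + 0.842 = 3.168.
δ = d·√n ⇒ n = (δ/d)² = (3.168 / 0.22)² = 207.36.
Round up to the next whole unit.

n = 208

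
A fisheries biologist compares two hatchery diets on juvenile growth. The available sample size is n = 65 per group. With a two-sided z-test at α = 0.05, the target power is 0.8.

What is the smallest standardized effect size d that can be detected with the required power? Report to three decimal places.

d ≈ 0.491

Need Φ(δ − 1.960) = 0.8, so δ = 1.960 + 0.842 = 2.802.
(Lower-tail contribution to power is negligible for δ > 0.)
δ = d·√(n/2) ⇒ d = δ/√(n/2) = 2.802/√(65/2) = 0.4914.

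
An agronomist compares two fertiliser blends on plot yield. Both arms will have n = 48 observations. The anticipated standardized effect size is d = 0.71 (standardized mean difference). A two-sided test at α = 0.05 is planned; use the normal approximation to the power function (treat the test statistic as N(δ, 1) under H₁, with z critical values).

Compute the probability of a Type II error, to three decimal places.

β ≈ 0.064

Noncentrality parameter: δ = d·√(n/2) = 0.71 × √(48/2) = 3.4783
Two-sided α = 0.05 → critical value z_{0.025} = 1.960.
Power = Φ(δ − 1.960) + Φ(−δ − 1.960) = Φ(1.518) + Φ(-5.438) = 0.9355 + 0.0000 = 0.9355.
Type II error: β = 1 − power = 1 − 0.9355 = 0.0645.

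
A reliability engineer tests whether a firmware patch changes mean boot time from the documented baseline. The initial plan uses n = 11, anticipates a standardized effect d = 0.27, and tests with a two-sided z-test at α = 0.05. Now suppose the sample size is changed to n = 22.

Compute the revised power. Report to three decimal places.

With n = 22: δ = d·√n = 0.27 × √22 = 1.2664. Critical value z_{0.025} = 1.960.
Revised power = Φ(δ − 1.960) + Φ(−δ − 1.960) = Φ(-0.694) + Φ(-3.226) = 0.2440 + 0.0006 = 0.2446.

Power ≈ 0.245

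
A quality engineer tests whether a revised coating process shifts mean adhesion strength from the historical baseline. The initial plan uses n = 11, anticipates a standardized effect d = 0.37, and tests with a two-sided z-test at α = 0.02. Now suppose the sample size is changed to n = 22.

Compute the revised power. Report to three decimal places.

With n = 22: δ = d·√n = 0.37 × √22 = 1.7355. Critical value z_{0.01} = 2.326.
Revised power = Φ(δ − 2.326) + Φ(−δ − 2.326) = Φ(-0.591) + Φ(-4.062) = 0.2773 + 0.0000 = 0.2773.

Power ≈ 0.277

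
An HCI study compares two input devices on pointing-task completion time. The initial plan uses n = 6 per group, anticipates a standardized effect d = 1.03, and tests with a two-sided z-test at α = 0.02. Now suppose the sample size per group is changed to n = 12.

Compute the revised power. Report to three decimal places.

With n = 12 per group: δ = d·√(n/2) = 1.03 × √(12/2) = 2.5230. Critical value z_{0.01} = 2.326.
Revised power = Φ(δ − 2.326) + Φ(−δ − 2.326) = Φ(0.197) + Φ(-4.849) = 0.5779 + 0.0000 = 0.5779.

Power ≈ 0.578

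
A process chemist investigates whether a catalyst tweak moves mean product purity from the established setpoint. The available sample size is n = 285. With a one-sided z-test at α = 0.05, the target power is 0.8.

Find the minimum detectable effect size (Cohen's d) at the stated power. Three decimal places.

Need Φ(δ − 1.645) = 0.8, so δ = 1.645 + 0.842 = 2.486.
δ = d·√n ⇒ d = δ/√n = 2.486/√285 = 0.1473.

d ≈ 0.147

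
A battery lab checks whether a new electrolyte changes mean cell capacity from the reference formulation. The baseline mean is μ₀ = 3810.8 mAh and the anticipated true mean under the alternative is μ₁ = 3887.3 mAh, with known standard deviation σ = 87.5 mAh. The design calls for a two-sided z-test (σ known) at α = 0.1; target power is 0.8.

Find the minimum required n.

Standardized effect: d = |μ₁ − μ₀| / σ = |3887.3 − 3810.8| / 87.5 = 0.8743
For power 0.8 need Φ(δ − z_{0.05}) = 0.8, so δ = z_{0.05} + z_{0.20} = 1.645 + 0.842 = 2.486.
(Ignoring the negligible lower-tail rejection probability gives the usual closed-form inversion.)
δ = d·√n ⇒ n = (δ/d)² = (2.486 / 0.8743)² = 8.09.
Rounding up, n = 9.

n = 9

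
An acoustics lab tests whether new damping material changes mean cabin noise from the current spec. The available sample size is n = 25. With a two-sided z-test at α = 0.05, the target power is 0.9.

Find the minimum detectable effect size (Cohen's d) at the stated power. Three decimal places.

Need Φ(δ − 1.960) = 0.9, so δ = 1.960 + 1.282 = 3.242.
(Lower-tail contribution to power is negligible for δ > 0.)
δ = d·√n ⇒ d = δ/√n = 3.242/√25 = 0.6483.

d ≈ 0.648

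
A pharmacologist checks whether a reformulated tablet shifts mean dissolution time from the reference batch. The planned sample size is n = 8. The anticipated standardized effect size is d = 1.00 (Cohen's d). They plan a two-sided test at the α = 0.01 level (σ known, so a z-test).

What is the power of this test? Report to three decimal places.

Power ≈ 0.600

Noncentrality parameter: δ = d·√n = 1.00 × √8 = 2.8284
Critical value for a two-sided test at α = 0.01: z_{α/2} = 2.576.
Power = Φ(δ − 2.576) + Φ(−δ − 2.576) = Φ(0.253) + Φ(-5.404) = 0.5997 + 0.0000 = 0.5997.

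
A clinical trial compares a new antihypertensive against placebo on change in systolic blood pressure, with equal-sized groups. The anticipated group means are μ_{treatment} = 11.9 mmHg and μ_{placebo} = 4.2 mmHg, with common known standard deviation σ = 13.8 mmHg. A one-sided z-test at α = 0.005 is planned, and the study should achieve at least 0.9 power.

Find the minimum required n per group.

Standardized effect: d = |μ_{treatment} − μ_{placebo}| / σ = |11.9 − 4.2| / 13.8 = 0.5580
For power 0.9 need Φ(δ − z_{0.005}) = 0.9, so δ = z_{0.005} + z_{0.10} = 2.576 + 1.282 = 3.857.
δ = d·√(n/2) ⇒ n = 2(δ/d)² = 2 × (3.857 / 0.5580)² = 95.59.
Rounding up, n = 96 per group.

n = 96 per group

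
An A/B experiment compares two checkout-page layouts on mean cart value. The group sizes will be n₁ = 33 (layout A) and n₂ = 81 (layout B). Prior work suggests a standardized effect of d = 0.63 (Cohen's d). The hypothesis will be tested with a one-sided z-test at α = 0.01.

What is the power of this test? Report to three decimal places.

Power ≈ 0.766

Noncentrality parameter: δ = d / √(1/n₁ + 1/n₂) = 0.63 / √(1/33 + 1/81) = 3.0506
One-sided α = 0.01 → critical value z_{0.01} = 2.326.
Power = Φ(δ − 2.326) = Φ(0.724) = 0.7655.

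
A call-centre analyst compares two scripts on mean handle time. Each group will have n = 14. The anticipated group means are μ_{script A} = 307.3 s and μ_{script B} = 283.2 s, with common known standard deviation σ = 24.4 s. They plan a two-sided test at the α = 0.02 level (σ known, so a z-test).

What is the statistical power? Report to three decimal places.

Power ≈ 0.613

Standardized effect: d = |μ_{script A} − μ_{script B}| / σ = |307.3 − 283.2| / 24.4 = 0.9877
Noncentrality parameter: δ = d·√(n/2) = 0.9877 × √(14/2) = 2.6132
Two-sided α = 0.02 → critical value z_{0.01} = 2.326.
Power = Φ(δ − 2.326) + Φ(−δ − 2.326) = Φ(0.287) + Φ(-4.940) = 0.6129 + 0.0000 = 0.6129.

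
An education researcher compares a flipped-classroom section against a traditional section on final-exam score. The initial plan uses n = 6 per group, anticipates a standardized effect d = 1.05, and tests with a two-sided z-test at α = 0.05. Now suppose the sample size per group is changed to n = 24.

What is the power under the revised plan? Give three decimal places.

Power ≈ 0.953

With n = 24 per group: δ = d·√(n/2) = 1.05 × √(24/2) = 3.6373. Critical value z_{0.025} = 1.960.
Revised power = Φ(δ − 1.960) + Φ(−δ − 1.960) = Φ(1.677) + Φ(-5.597) = 0.9533 + 0.0000 = 0.9533.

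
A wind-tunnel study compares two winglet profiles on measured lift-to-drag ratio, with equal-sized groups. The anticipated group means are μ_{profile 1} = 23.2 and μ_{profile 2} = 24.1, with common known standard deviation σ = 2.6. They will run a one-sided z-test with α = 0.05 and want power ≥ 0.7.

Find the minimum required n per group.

Standardized effect: d = |μ_{profile 1} − μ_{profile 2}| / σ = |23.2 − 24.1| / 2.6 = 0.3462
For power 0.7 need Φ(δ − z_{0.05}) = 0.7, so δ = z_{0.05} + z_{0.30} = 1.645 + 0.524 = 2.169.
δ = d·√(n/2) ⇒ n = 2(δ/d)² = 2 × (2.169 / 0.3462)² = 78.54.
Round up to the next whole unit.

n = 79 per group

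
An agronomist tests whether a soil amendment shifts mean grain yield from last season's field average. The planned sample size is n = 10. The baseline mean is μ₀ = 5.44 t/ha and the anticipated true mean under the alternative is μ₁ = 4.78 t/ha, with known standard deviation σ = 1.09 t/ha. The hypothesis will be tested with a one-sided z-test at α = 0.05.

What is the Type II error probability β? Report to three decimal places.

Standardized effect: d = |μ₁ − μ₀| / σ = |4.78 − 5.44| / 1.09 = 0.6055
Noncentrality parameter: δ = d·√n = 0.6055 × √10 = 1.9148
One-sided α = 0.05 → critical value z_{0.05} = 1.645.
Power = P(Z > 1.645 − δ) = Φ(0.270) = 0.6064.
Type II error: β = 1 − power = 1 − 0.6064 = 0.3936.

β ≈ 0.394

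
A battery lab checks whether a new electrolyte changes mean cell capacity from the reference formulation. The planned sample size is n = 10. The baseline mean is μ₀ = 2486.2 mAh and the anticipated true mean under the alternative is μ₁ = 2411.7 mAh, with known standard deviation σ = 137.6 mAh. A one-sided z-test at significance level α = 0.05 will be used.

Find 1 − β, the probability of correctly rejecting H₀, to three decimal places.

Power ≈ 0.527

Standardized effect: d = |μ₁ − μ₀| / σ = |2411.7 − 2486.2| / 137.6 = 0.5414
Noncentrality parameter: δ = d·√n = 0.5414 × √10 = 1.7121
One-sided α = 0.05 → critical value z_{0.05} = 1.645.
Power = Φ(δ − 1.645) = Φ(0.067) = 0.5268.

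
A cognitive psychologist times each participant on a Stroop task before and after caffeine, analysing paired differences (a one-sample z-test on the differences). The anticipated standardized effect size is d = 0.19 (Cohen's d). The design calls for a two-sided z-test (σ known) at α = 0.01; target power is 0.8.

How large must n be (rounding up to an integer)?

For power 0.8 need Φ(δ − z_{0.005}) = 0.8, so δ = z_{0.005} + z_{0.20} = 2.576 + 0.842 = 3.417.
(For δ > 0 the lower-tail rejection region contributes negligibly to power, so the one-term inversion is standard.)
δ = d·√n ⇒ n = (δ/d)² = (3.417 / 0.19)² = 323.52.
Rounding up, n = 324.

n = 324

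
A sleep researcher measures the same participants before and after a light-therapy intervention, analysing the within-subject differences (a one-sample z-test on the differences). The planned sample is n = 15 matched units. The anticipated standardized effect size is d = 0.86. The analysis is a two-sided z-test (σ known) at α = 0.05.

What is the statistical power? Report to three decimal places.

Power ≈ 0.915

Noncentrality parameter: δ = d·√n = 0.86 × √15 = 3.3308
Critical value for a two-sided test at α = 0.05: z_{α/2} = 1.960.
Power = Φ(δ − 1.960) + Φ(−δ − 1.960) = Φ(1.371) + Φ(-5.291) = 0.9148 + 0.0000 = 0.9148.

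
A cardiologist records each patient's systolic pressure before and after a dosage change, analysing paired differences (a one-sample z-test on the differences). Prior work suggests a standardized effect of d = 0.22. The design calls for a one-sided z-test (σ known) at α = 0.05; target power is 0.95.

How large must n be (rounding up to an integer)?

n = 224

For power 0.95 need Φ(δ − z_{0.05}) = 0.95, so δ = z_{0.05} + z_{0.05} = 1.645 + 1.645 = 3.290.
δ = d·√n ⇒ n = (δ/d)² = (3.290 / 0.22)² = 223.60.
Rounding up, n = 224.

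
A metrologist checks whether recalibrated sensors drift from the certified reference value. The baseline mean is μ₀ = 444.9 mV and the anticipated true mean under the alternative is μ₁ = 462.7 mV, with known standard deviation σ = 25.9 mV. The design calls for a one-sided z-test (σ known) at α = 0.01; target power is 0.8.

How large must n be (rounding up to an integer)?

Standardized effect: d = |μ₁ − μ₀| / σ = |462.7 − 444.9| / 25.9 = 0.6873
For power 0.8 need Φ(δ − z_{0.01}) = 0.8, so δ = z_{0.01} + z_{0.20} = 2.326 + 0.842 = 3.168.
δ = d·√n ⇒ n = (δ/d)² = (3.168 / 0.6873)² = 21.25.
Rounding up, n = 22.

n = 22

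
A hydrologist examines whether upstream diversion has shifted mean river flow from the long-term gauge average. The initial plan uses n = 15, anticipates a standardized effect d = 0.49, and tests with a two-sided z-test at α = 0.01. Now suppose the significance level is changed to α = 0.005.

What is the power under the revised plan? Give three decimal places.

δ = d·√n = 0.49 × √15 = 1.8978 (unchanged). New critical value: z_{0.0025} = 2.807.
Revised power = Φ(δ − 2.807) + Φ(−δ − 2.807) = Φ(-0.909) + Φ(-4.705) = 0.1816 + 0.0000 = 0.1816.

Power ≈ 0.182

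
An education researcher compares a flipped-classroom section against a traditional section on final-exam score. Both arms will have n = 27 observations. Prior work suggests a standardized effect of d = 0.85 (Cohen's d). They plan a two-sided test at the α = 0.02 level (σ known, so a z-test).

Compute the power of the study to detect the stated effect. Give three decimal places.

Power ≈ 0.787

Noncentrality parameter: δ = d·√(n/2) = 0.85 × √(27/2) = 3.1231
Two-sided α = 0.02 → critical value z_{0.01} = 2.326.
Power = Φ(δ − 2.326) + Φ(−δ − 2.326) = Φ(0.797) + Φ(-5.449) = 0.7872 + 0.0000 = 0.7872.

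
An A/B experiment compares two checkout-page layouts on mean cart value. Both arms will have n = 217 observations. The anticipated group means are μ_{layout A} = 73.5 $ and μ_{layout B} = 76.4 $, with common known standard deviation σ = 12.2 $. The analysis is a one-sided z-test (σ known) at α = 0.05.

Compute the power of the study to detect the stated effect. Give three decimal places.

Power ≈ 0.797

Standardized effect: d = |μ_{layout A} − μ_{layout B}| / σ = |73.5 − 76.4| / 12.2 = 0.2377
Noncentrality parameter: δ = d·√(n/2) = 0.2377 × √(217/2) = 2.4760
One-sided α = 0.05 → critical value z_{0.05} = 1.645.
Power = Φ(δ − 1.645) = Φ(0.831) = 0.7971.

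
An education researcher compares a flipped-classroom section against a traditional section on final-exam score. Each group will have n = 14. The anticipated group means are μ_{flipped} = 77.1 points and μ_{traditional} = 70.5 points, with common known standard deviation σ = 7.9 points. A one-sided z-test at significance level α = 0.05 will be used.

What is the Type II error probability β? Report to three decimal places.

β ≈ 0.286

Standardized effect: d = |μ_{flipped} − μ_{traditional}| / σ = |77.1 − 70.5| / 7.9 = 0.8354
Noncentrality parameter: δ = d·√(n/2) = 0.8354 × √(14/2) = 2.2104
Critical value for a one-sided test at α = 0.05: z_α = 1.645.
Power = Φ(δ − 1.645) = Φ(0.566) = 0.7141.
Type II error: β = 1 − power = 1 − 0.7141 = 0.2859.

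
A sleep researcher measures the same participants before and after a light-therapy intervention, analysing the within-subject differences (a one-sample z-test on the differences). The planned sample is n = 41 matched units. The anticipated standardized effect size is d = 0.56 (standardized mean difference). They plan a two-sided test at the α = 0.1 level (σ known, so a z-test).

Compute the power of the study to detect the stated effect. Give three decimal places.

Power ≈ 0.974

Noncentrality parameter: δ = d·√n = 0.56 × √41 = 3.5857
Two-sided α = 0.1 → critical value z_{0.05} = 1.645.
Power = Φ(δ − 1.645) + Φ(−δ − 1.645) = Φ(1.941) + Φ(-5.231) = 0.9739 + 0.0000 = 0.9739.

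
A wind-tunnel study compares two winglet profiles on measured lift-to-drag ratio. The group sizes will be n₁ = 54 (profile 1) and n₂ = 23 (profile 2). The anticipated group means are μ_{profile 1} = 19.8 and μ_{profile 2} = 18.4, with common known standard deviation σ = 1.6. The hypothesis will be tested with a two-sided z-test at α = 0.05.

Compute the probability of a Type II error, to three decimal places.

Standardized effect: d = |μ_{profile 1} − μ_{profile 2}| / σ = |19.8 − 18.4| / 1.6 = 0.8750
Noncentrality parameter: δ = d / √(1/n₁ + 1/n₂) = 0.8750 / √(1/54 + 1/23) = 3.5142
Two-sided α = 0.05 → critical value z_{0.025} = 1.960.
Power = Φ(δ − 1.960) + Φ(−δ − 1.960) = Φ(1.554) + Φ(-5.474) = 0.9399 + 0.0000 = 0.9399.
Type II error: β = 1 − power = 1 − 0.9399 = 0.0601.

β ≈ 0.060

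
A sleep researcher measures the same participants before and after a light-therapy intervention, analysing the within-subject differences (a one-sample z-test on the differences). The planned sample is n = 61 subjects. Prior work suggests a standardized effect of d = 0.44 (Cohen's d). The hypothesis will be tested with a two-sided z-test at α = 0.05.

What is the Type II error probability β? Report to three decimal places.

β ≈ 0.070

Noncentrality parameter: λ = d·√n = 0.44 × √61 = 3.4365
Two-sided α = 0.05 → critical value z_{0.025} = 1.960.
Power = Φ(λ − 1.960) + Φ(−λ − 1.960) = Φ(1.477) + Φ(-5.396) = 0.9301 + 0.0000 = 0.9301.
Type II error: β = 1 − power = 1 − 0.9301 = 0.0699.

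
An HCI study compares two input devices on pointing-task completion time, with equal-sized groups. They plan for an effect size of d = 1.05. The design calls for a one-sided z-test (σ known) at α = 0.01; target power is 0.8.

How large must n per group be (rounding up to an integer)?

Set Φ(δ − 2.326) = 0.8; then δ − 2.326 = Φ⁻¹(0.8) = 0.842, giving δ = 3.168.
δ = d·√(n/2) ⇒ n = 2(δ/d)² = 2 × (3.168 / 1.05)² = 18.21.
Round up to the next whole unit.

n = 19 per group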